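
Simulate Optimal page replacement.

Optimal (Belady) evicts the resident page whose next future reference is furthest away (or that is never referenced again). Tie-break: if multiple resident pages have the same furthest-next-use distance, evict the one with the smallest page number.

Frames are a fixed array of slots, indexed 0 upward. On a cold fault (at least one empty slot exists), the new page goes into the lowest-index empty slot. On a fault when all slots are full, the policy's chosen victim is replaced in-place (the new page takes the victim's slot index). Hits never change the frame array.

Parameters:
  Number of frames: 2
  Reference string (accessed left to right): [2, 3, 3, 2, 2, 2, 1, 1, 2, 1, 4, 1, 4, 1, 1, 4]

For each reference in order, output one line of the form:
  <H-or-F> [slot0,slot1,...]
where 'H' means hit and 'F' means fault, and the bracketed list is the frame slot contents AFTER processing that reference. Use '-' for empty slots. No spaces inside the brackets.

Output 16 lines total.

F [2,-]
F [2,3]
H [2,3]
H [2,3]
H [2,3]
H [2,3]
F [2,1]
H [2,1]
H [2,1]
H [2,1]
F [4,1]
H [4,1]
H [4,1]
H [4,1]
H [4,1]
H [4,1]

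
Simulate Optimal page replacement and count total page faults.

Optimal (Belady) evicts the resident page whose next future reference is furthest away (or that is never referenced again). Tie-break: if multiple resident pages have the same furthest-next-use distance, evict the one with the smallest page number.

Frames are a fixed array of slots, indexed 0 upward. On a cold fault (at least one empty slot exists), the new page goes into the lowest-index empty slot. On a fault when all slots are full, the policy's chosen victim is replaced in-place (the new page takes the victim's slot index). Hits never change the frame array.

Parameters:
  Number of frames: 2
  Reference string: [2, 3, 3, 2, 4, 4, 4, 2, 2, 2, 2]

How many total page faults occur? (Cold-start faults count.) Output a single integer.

Answer: 3

Derivation:
Step 0: ref 2 → FAULT, frames=[2,-]
Step 1: ref 3 → FAULT, frames=[2,3]
Step 2: ref 3 → HIT, frames=[2,3]
Step 3: ref 2 → HIT, frames=[2,3]
Step 4: ref 4 → FAULT (evict 3), frames=[2,4]
Step 5: ref 4 → HIT, frames=[2,4]
Step 6: ref 4 → HIT, frames=[2,4]
Step 7: ref 2 → HIT, frames=[2,4]
Step 8: ref 2 → HIT, frames=[2,4]
Step 9: ref 2 → HIT, frames=[2,4]
Step 10: ref 2 → HIT, frames=[2,4]
Total faults: 3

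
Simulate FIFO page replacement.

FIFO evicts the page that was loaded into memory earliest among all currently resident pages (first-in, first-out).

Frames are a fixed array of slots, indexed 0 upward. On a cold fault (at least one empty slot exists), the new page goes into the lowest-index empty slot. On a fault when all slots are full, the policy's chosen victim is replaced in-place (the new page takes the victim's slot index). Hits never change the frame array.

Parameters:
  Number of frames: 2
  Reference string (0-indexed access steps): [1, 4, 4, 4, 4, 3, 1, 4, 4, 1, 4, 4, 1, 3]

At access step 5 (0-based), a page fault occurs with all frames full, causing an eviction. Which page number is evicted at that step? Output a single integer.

Step 0: ref 1 -> FAULT, frames=[1,-]
Step 1: ref 4 -> FAULT, frames=[1,4]
Step 2: ref 4 -> HIT, frames=[1,4]
Step 3: ref 4 -> HIT, frames=[1,4]
Step 4: ref 4 -> HIT, frames=[1,4]
Step 5: ref 3 -> FAULT, evict 1, frames=[3,4]
At step 5: evicted page 1

Answer: 1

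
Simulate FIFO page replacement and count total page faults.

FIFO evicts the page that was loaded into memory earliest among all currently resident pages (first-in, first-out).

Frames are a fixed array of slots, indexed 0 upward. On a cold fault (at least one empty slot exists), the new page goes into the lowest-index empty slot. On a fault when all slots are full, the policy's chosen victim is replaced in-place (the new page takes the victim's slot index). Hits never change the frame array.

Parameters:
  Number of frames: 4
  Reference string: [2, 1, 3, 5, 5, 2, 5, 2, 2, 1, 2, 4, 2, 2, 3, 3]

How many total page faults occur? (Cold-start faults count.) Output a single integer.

Step 0: ref 2 → FAULT, frames=[2,-,-,-]
Step 1: ref 1 → FAULT, frames=[2,1,-,-]
Step 2: ref 3 → FAULT, frames=[2,1,3,-]
Step 3: ref 5 → FAULT, frames=[2,1,3,5]
Step 4: ref 5 → HIT, frames=[2,1,3,5]
Step 5: ref 2 → HIT, frames=[2,1,3,5]
Step 6: ref 5 → HIT, frames=[2,1,3,5]
Step 7: ref 2 → HIT, frames=[2,1,3,5]
Step 8: ref 2 → HIT, frames=[2,1,3,5]
Step 9: ref 1 → HIT, frames=[2,1,3,5]
Step 10: ref 2 → HIT, frames=[2,1,3,5]
Step 11: ref 4 → FAULT (evict 2), frames=[4,1,3,5]
Step 12: ref 2 → FAULT (evict 1), frames=[4,2,3,5]
Step 13: ref 2 → HIT, frames=[4,2,3,5]
Step 14: ref 3 → HIT, frames=[4,2,3,5]
Step 15: ref 3 → HIT, frames=[4,2,3,5]
Total faults: 6

Answer: 6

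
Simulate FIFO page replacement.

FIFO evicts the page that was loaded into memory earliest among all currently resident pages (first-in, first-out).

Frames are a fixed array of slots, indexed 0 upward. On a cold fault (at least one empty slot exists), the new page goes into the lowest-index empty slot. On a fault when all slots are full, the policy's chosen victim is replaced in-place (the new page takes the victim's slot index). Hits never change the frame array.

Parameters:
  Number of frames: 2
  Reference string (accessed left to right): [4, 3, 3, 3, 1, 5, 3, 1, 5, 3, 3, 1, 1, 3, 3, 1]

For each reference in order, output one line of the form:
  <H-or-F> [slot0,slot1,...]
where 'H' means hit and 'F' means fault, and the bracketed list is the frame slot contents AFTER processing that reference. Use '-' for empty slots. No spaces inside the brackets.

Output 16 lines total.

F [4,-]
F [4,3]
H [4,3]
H [4,3]
F [1,3]
F [1,5]
F [3,5]
F [3,1]
F [5,1]
F [5,3]
H [5,3]
F [1,3]
H [1,3]
H [1,3]
H [1,3]
H [1,3]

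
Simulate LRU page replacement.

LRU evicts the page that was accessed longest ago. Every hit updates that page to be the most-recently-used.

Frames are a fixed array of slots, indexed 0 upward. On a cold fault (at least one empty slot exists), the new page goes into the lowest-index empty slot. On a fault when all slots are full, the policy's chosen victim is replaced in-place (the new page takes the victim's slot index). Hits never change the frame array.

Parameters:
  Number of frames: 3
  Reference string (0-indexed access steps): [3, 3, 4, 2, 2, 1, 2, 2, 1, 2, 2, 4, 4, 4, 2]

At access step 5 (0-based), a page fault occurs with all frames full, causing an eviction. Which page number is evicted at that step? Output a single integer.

Step 0: ref 3 -> FAULT, frames=[3,-,-]
Step 1: ref 3 -> HIT, frames=[3,-,-]
Step 2: ref 4 -> FAULT, frames=[3,4,-]
Step 3: ref 2 -> FAULT, frames=[3,4,2]
Step 4: ref 2 -> HIT, frames=[3,4,2]
Step 5: ref 1 -> FAULT, evict 3, frames=[1,4,2]
At step 5: evicted page 3

Answer: 3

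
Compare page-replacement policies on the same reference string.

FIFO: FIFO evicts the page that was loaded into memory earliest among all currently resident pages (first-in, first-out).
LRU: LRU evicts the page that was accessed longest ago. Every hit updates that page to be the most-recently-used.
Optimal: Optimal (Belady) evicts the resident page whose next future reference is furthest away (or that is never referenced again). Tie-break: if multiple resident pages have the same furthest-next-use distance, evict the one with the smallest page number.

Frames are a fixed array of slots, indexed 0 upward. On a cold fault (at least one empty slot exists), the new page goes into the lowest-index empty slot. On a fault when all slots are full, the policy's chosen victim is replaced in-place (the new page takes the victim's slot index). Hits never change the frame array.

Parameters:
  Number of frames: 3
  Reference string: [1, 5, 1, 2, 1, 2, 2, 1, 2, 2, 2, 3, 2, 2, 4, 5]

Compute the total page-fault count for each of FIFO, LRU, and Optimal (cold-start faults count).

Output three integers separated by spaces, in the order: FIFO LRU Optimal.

--- FIFO ---
  step 0: ref 1 -> FAULT, frames=[1,-,-] (faults so far: 1)
  step 1: ref 5 -> FAULT, frames=[1,5,-] (faults so far: 2)
  step 2: ref 1 -> HIT, frames=[1,5,-] (faults so far: 2)
  step 3: ref 2 -> FAULT, frames=[1,5,2] (faults so far: 3)
  step 4: ref 1 -> HIT, frames=[1,5,2] (faults so far: 3)
  step 5: ref 2 -> HIT, frames=[1,5,2] (faults so far: 3)
  step 6: ref 2 -> HIT, frames=[1,5,2] (faults so far: 3)
  step 7: ref 1 -> HIT, frames=[1,5,2] (faults so far: 3)
  step 8: ref 2 -> HIT, frames=[1,5,2] (faults so far: 3)
  step 9: ref 2 -> HIT, frames=[1,5,2] (faults so far: 3)
  step 10: ref 2 -> HIT, frames=[1,5,2] (faults so far: 3)
  step 11: ref 3 -> FAULT, evict 1, frames=[3,5,2] (faults so far: 4)
  step 12: ref 2 -> HIT, frames=[3,5,2] (faults so far: 4)
  step 13: ref 2 -> HIT, frames=[3,5,2] (faults so far: 4)
  step 14: ref 4 -> FAULT, evict 5, frames=[3,4,2] (faults so far: 5)
  step 15: ref 5 -> FAULT, evict 2, frames=[3,4,5] (faults so far: 6)
  FIFO total faults: 6
--- LRU ---
  step 0: ref 1 -> FAULT, frames=[1,-,-] (faults so far: 1)
  step 1: ref 5 -> FAULT, frames=[1,5,-] (faults so far: 2)
  step 2: ref 1 -> HIT, frames=[1,5,-] (faults so far: 2)
  step 3: ref 2 -> FAULT, frames=[1,5,2] (faults so far: 3)
  step 4: ref 1 -> HIT, frames=[1,5,2] (faults so far: 3)
  step 5: ref 2 -> HIT, frames=[1,5,2] (faults so far: 3)
  step 6: ref 2 -> HIT, frames=[1,5,2] (faults so far: 3)
  step 7: ref 1 -> HIT, frames=[1,5,2] (faults so far: 3)
  step 8: ref 2 -> HIT, frames=[1,5,2] (faults so far: 3)
  step 9: ref 2 -> HIT, frames=[1,5,2] (faults so far: 3)
  step 10: ref 2 -> HIT, frames=[1,5,2] (faults so far: 3)
  step 11: ref 3 -> FAULT, evict 5, frames=[1,3,2] (faults so far: 4)
  step 12: ref 2 -> HIT, frames=[1,3,2] (faults so far: 4)
  step 13: ref 2 -> HIT, frames=[1,3,2] (faults so far: 4)
  step 14: ref 4 -> FAULT, evict 1, frames=[4,3,2] (faults so far: 5)
  step 15: ref 5 -> FAULT, evict 3, frames=[4,5,2] (faults so far: 6)
  LRU total faults: 6
--- Optimal ---
  step 0: ref 1 -> FAULT, frames=[1,-,-] (faults so far: 1)
  step 1: ref 5 -> FAULT, frames=[1,5,-] (faults so far: 2)
  step 2: ref 1 -> HIT, frames=[1,5,-] (faults so far: 2)
  step 3: ref 2 -> FAULT, frames=[1,5,2] (faults so far: 3)
  step 4: ref 1 -> HIT, frames=[1,5,2] (faults so far: 3)
  step 5: ref 2 -> HIT, frames=[1,5,2] (faults so far: 3)
  step 6: ref 2 -> HIT, frames=[1,5,2] (faults so far: 3)
  step 7: ref 1 -> HIT, frames=[1,5,2] (faults so far: 3)
  step 8: ref 2 -> HIT, frames=[1,5,2] (faults so far: 3)
  step 9: ref 2 -> HIT, frames=[1,5,2] (faults so far: 3)
  step 10: ref 2 -> HIT, frames=[1,5,2] (faults so far: 3)
  step 11: ref 3 -> FAULT, evict 1, frames=[3,5,2] (faults so far: 4)
  step 12: ref 2 -> HIT, frames=[3,5,2] (faults so far: 4)
  step 13: ref 2 -> HIT, frames=[3,5,2] (faults so far: 4)
  step 14: ref 4 -> FAULT, evict 2, frames=[3,5,4] (faults so far: 5)
  step 15: ref 5 -> HIT, frames=[3,5,4] (faults so far: 5)
  Optimal total faults: 5

Answer: 6 6 5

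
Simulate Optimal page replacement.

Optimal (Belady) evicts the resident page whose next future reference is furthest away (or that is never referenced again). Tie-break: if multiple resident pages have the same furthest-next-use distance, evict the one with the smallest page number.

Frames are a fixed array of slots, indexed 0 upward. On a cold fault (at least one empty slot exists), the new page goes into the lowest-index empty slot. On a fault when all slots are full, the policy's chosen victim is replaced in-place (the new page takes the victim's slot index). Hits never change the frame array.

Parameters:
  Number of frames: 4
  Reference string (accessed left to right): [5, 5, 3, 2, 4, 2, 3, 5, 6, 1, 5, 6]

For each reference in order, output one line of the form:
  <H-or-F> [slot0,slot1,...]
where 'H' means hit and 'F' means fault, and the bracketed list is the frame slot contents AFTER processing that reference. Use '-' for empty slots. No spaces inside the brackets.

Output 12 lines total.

F [5,-,-,-]
H [5,-,-,-]
F [5,3,-,-]
F [5,3,2,-]
F [5,3,2,4]
H [5,3,2,4]
H [5,3,2,4]
H [5,3,2,4]
F [5,3,6,4]
F [5,1,6,4]
H [5,1,6,4]
H [5,1,6,4]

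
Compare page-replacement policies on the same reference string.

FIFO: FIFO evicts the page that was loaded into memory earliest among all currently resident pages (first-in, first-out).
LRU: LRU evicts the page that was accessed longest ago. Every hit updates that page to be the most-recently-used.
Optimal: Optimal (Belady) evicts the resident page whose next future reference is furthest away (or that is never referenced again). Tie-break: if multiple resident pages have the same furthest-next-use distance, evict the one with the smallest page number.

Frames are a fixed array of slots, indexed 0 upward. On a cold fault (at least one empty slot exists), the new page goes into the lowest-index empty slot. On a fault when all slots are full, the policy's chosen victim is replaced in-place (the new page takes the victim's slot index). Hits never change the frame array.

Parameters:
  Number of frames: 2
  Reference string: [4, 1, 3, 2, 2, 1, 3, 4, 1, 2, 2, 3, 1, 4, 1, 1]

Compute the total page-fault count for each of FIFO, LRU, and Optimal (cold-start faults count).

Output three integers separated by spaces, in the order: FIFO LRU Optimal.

Answer: 12 12 9

Derivation:
--- FIFO ---
  step 0: ref 4 -> FAULT, frames=[4,-] (faults so far: 1)
  step 1: ref 1 -> FAULT, frames=[4,1] (faults so far: 2)
  step 2: ref 3 -> FAULT, evict 4, frames=[3,1] (faults so far: 3)
  step 3: ref 2 -> FAULT, evict 1, frames=[3,2] (faults so far: 4)
  step 4: ref 2 -> HIT, frames=[3,2] (faults so far: 4)
  step 5: ref 1 -> FAULT, evict 3, frames=[1,2] (faults so far: 5)
  step 6: ref 3 -> FAULT, evict 2, frames=[1,3] (faults so far: 6)
  step 7: ref 4 -> FAULT, evict 1, frames=[4,3] (faults so far: 7)
  step 8: ref 1 -> FAULT, evict 3, frames=[4,1] (faults so far: 8)
  step 9: ref 2 -> FAULT, evict 4, frames=[2,1] (faults so far: 9)
  step 10: ref 2 -> HIT, frames=[2,1] (faults so far: 9)
  step 11: ref 3 -> FAULT, evict 1, frames=[2,3] (faults so far: 10)
  step 12: ref 1 -> FAULT, evict 2, frames=[1,3] (faults so far: 11)
  step 13: ref 4 -> FAULT, evict 3, frames=[1,4] (faults so far: 12)
  step 14: ref 1 -> HIT, frames=[1,4] (faults so far: 12)
  step 15: ref 1 -> HIT, frames=[1,4] (faults so far: 12)
  FIFO total faults: 12
--- LRU ---
  step 0: ref 4 -> FAULT, frames=[4,-] (faults so far: 1)
  step 1: ref 1 -> FAULT, frames=[4,1] (faults so far: 2)
  step 2: ref 3 -> FAULT, evict 4, frames=[3,1] (faults so far: 3)
  step 3: ref 2 -> FAULT, evict 1, frames=[3,2] (faults so far: 4)
  step 4: ref 2 -> HIT, frames=[3,2] (faults so far: 4)
  step 5: ref 1 -> FAULT, evict 3, frames=[1,2] (faults so far: 5)
  step 6: ref 3 -> FAULT, evict 2, frames=[1,3] (faults so far: 6)
  step 7: ref 4 -> FAULT, evict 1, frames=[4,3] (faults so far: 7)
  step 8: ref 1 -> FAULT, evict 3, frames=[4,1] (faults so far: 8)
  step 9: ref 2 -> FAULT, evict 4, frames=[2,1] (faults so far: 9)
  step 10: ref 2 -> HIT, frames=[2,1] (faults so far: 9)
  step 11: ref 3 -> FAULT, evict 1, frames=[2,3] (faults so far: 10)
  step 12: ref 1 -> FAULT, evict 2, frames=[1,3] (faults so far: 11)
  step 13: ref 4 -> FAULT, evict 3, frames=[1,4] (faults so far: 12)
  step 14: ref 1 -> HIT, frames=[1,4] (faults so far: 12)
  step 15: ref 1 -> HIT, frames=[1,4] (faults so far: 12)
  LRU total faults: 12
--- Optimal ---
  step 0: ref 4 -> FAULT, frames=[4,-] (faults so far: 1)
  step 1: ref 1 -> FAULT, frames=[4,1] (faults so far: 2)
  step 2: ref 3 -> FAULT, evict 4, frames=[3,1] (faults so far: 3)
  step 3: ref 2 -> FAULT, evict 3, frames=[2,1] (faults so far: 4)
  step 4: ref 2 -> HIT, frames=[2,1] (faults so far: 4)
  step 5: ref 1 -> HIT, frames=[2,1] (faults so far: 4)
  step 6: ref 3 -> FAULT, evict 2, frames=[3,1] (faults so far: 5)
  step 7: ref 4 -> FAULT, evict 3, frames=[4,1] (faults so far: 6)
  step 8: ref 1 -> HIT, frames=[4,1] (faults so far: 6)
  step 9: ref 2 -> FAULT, evict 4, frames=[2,1] (faults so far: 7)
  step 10: ref 2 -> HIT, frames=[2,1] (faults so far: 7)
  step 11: ref 3 -> FAULT, evict 2, frames=[3,1] (faults so far: 8)
  step 12: ref 1 -> HIT, frames=[3,1] (faults so far: 8)
  step 13: ref 4 -> FAULT, evict 3, frames=[4,1] (faults so far: 9)
  step 14: ref 1 -> HIT, frames=[4,1] (faults so far: 9)
  step 15: ref 1 -> HIT, frames=[4,1] (faults so far: 9)
  Optimal total faults: 9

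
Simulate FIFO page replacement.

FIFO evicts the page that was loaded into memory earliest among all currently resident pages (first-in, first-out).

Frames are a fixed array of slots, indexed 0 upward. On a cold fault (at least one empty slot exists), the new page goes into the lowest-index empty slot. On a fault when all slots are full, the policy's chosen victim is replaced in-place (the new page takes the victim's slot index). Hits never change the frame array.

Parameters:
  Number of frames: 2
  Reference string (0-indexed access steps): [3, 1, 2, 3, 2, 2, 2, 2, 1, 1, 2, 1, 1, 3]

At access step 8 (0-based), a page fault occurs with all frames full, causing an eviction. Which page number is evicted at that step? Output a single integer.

Step 0: ref 3 -> FAULT, frames=[3,-]
Step 1: ref 1 -> FAULT, frames=[3,1]
Step 2: ref 2 -> FAULT, evict 3, frames=[2,1]
Step 3: ref 3 -> FAULT, evict 1, frames=[2,3]
Step 4: ref 2 -> HIT, frames=[2,3]
Step 5: ref 2 -> HIT, frames=[2,3]
Step 6: ref 2 -> HIT, frames=[2,3]
Step 7: ref 2 -> HIT, frames=[2,3]
Step 8: ref 1 -> FAULT, evict 2, frames=[1,3]
At step 8: evicted page 2

Answer: 2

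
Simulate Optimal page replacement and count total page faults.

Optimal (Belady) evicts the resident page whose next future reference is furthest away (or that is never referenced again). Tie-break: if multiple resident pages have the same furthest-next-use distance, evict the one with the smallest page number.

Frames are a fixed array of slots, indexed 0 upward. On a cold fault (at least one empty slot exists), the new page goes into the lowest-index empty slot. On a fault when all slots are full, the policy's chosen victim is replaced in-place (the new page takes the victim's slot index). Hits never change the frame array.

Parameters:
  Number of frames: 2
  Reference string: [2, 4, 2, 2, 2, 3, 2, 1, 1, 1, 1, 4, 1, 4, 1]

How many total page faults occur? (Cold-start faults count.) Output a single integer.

Step 0: ref 2 → FAULT, frames=[2,-]
Step 1: ref 4 → FAULT, frames=[2,4]
Step 2: ref 2 → HIT, frames=[2,4]
Step 3: ref 2 → HIT, frames=[2,4]
Step 4: ref 2 → HIT, frames=[2,4]
Step 5: ref 3 → FAULT (evict 4), frames=[2,3]
Step 6: ref 2 → HIT, frames=[2,3]
Step 7: ref 1 → FAULT (evict 2), frames=[1,3]
Step 8: ref 1 → HIT, frames=[1,3]
Step 9: ref 1 → HIT, frames=[1,3]
Step 10: ref 1 → HIT, frames=[1,3]
Step 11: ref 4 → FAULT (evict 3), frames=[1,4]
Step 12: ref 1 → HIT, frames=[1,4]
Step 13: ref 4 → HIT, frames=[1,4]
Step 14: ref 1 → HIT, frames=[1,4]
Total faults: 5

Answer: 5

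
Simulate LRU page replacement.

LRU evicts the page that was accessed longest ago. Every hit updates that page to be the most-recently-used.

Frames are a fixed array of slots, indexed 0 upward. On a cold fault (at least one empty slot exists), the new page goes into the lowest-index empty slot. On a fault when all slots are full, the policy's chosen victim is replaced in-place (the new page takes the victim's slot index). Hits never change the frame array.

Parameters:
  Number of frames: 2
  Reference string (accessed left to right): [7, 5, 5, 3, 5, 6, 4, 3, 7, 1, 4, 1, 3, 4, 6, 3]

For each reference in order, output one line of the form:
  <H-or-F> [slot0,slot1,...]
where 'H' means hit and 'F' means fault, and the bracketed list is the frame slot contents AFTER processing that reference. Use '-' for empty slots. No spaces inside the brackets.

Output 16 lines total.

F [7,-]
F [7,5]
H [7,5]
F [3,5]
H [3,5]
F [6,5]
F [6,4]
F [3,4]
F [3,7]
F [1,7]
F [1,4]
H [1,4]
F [1,3]
F [4,3]
F [4,6]
F [3,6]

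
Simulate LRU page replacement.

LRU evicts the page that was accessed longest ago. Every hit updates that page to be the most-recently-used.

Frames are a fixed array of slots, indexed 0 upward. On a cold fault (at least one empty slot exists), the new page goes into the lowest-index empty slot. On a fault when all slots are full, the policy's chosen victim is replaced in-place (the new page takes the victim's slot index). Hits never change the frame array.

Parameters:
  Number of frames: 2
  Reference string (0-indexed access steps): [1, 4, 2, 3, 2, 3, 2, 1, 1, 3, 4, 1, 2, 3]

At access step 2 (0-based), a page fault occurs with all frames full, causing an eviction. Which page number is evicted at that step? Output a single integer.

Step 0: ref 1 -> FAULT, frames=[1,-]
Step 1: ref 4 -> FAULT, frames=[1,4]
Step 2: ref 2 -> FAULT, evict 1, frames=[2,4]
At step 2: evicted page 1

Answer: 1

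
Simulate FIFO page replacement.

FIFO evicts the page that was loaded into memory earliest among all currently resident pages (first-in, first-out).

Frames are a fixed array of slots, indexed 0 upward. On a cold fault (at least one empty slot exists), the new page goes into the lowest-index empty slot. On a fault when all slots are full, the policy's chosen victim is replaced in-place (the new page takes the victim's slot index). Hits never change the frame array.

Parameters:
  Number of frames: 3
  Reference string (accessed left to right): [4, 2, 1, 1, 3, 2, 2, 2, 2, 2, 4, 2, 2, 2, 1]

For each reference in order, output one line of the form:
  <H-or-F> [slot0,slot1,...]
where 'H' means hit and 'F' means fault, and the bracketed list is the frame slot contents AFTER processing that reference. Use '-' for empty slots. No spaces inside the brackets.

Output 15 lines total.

F [4,-,-]
F [4,2,-]
F [4,2,1]
H [4,2,1]
F [3,2,1]
H [3,2,1]
H [3,2,1]
H [3,2,1]
H [3,2,1]
H [3,2,1]
F [3,4,1]
F [3,4,2]
H [3,4,2]
H [3,4,2]
F [1,4,2]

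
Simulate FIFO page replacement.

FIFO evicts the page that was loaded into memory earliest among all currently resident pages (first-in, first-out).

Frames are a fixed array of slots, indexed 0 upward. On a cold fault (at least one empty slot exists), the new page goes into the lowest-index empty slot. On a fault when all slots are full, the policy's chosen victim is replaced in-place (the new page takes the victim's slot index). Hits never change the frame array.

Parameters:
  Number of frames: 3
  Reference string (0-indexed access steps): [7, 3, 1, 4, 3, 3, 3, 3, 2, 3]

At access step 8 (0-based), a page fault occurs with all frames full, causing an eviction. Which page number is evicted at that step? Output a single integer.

Step 0: ref 7 -> FAULT, frames=[7,-,-]
Step 1: ref 3 -> FAULT, frames=[7,3,-]
Step 2: ref 1 -> FAULT, frames=[7,3,1]
Step 3: ref 4 -> FAULT, evict 7, frames=[4,3,1]
Step 4: ref 3 -> HIT, frames=[4,3,1]
Step 5: ref 3 -> HIT, frames=[4,3,1]
Step 6: ref 3 -> HIT, frames=[4,3,1]
Step 7: ref 3 -> HIT, frames=[4,3,1]
Step 8: ref 2 -> FAULT, evict 3, frames=[4,2,1]
At step 8: evicted page 3

Answer: 3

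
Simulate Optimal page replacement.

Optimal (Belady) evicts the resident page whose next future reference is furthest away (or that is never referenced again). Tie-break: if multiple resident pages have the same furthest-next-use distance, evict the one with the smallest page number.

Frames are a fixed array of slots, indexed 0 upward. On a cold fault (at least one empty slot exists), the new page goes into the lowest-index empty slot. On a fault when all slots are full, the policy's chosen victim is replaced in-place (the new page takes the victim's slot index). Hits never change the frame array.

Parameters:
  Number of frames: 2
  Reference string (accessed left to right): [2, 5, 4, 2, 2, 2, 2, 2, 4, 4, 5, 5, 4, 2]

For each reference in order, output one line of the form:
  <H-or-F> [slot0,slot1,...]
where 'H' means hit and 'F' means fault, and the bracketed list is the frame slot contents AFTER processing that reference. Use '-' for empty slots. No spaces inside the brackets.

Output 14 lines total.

F [2,-]
F [2,5]
F [2,4]
H [2,4]
H [2,4]
H [2,4]
H [2,4]
H [2,4]
H [2,4]
H [2,4]
F [5,4]
H [5,4]
H [5,4]
F [5,2]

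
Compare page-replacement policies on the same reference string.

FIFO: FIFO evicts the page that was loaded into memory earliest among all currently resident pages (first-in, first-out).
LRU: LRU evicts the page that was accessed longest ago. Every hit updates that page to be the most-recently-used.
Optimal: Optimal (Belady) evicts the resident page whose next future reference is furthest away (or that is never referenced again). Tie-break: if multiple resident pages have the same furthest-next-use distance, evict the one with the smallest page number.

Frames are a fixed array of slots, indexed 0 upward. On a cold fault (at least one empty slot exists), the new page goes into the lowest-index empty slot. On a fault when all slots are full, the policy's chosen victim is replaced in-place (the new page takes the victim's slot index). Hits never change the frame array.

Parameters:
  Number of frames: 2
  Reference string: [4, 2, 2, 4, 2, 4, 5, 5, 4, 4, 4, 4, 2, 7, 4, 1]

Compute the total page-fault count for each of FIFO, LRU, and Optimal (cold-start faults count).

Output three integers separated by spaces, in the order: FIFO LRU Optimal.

--- FIFO ---
  step 0: ref 4 -> FAULT, frames=[4,-] (faults so far: 1)
  step 1: ref 2 -> FAULT, frames=[4,2] (faults so far: 2)
  step 2: ref 2 -> HIT, frames=[4,2] (faults so far: 2)
  step 3: ref 4 -> HIT, frames=[4,2] (faults so far: 2)
  step 4: ref 2 -> HIT, frames=[4,2] (faults so far: 2)
  step 5: ref 4 -> HIT, frames=[4,2] (faults so far: 2)
  step 6: ref 5 -> FAULT, evict 4, frames=[5,2] (faults so far: 3)
  step 7: ref 5 -> HIT, frames=[5,2] (faults so far: 3)
  step 8: ref 4 -> FAULT, evict 2, frames=[5,4] (faults so far: 4)
  step 9: ref 4 -> HIT, frames=[5,4] (faults so far: 4)
  step 10: ref 4 -> HIT, frames=[5,4] (faults so far: 4)
  step 11: ref 4 -> HIT, frames=[5,4] (faults so far: 4)
  step 12: ref 2 -> FAULT, evict 5, frames=[2,4] (faults so far: 5)
  step 13: ref 7 -> FAULT, evict 4, frames=[2,7] (faults so far: 6)
  step 14: ref 4 -> FAULT, evict 2, frames=[4,7] (faults so far: 7)
  step 15: ref 1 -> FAULT, evict 7, frames=[4,1] (faults so far: 8)
  FIFO total faults: 8
--- LRU ---
  step 0: ref 4 -> FAULT, frames=[4,-] (faults so far: 1)
  step 1: ref 2 -> FAULT, frames=[4,2] (faults so far: 2)
  step 2: ref 2 -> HIT, frames=[4,2] (faults so far: 2)
  step 3: ref 4 -> HIT, frames=[4,2] (faults so far: 2)
  step 4: ref 2 -> HIT, frames=[4,2] (faults so far: 2)
  step 5: ref 4 -> HIT, frames=[4,2] (faults so far: 2)
  step 6: ref 5 -> FAULT, evict 2, frames=[4,5] (faults so far: 3)
  step 7: ref 5 -> HIT, frames=[4,5] (faults so far: 3)
  step 8: ref 4 -> HIT, frames=[4,5] (faults so far: 3)
  step 9: ref 4 -> HIT, frames=[4,5] (faults so far: 3)
  step 10: ref 4 -> HIT, frames=[4,5] (faults so far: 3)
  step 11: ref 4 -> HIT, frames=[4,5] (faults so far: 3)
  step 12: ref 2 -> FAULT, evict 5, frames=[4,2] (faults so far: 4)
  step 13: ref 7 -> FAULT, evict 4, frames=[7,2] (faults so far: 5)
  step 14: ref 4 -> FAULT, evict 2, frames=[7,4] (faults so far: 6)
  step 15: ref 1 -> FAULT, evict 7, frames=[1,4] (faults so far: 7)
  LRU total faults: 7
--- Optimal ---
  step 0: ref 4 -> FAULT, frames=[4,-] (faults so far: 1)
  step 1: ref 2 -> FAULT, frames=[4,2] (faults so far: 2)
  step 2: ref 2 -> HIT, frames=[4,2] (faults so far: 2)
  step 3: ref 4 -> HIT, frames=[4,2] (faults so far: 2)
  step 4: ref 2 -> HIT, frames=[4,2] (faults so far: 2)
  step 5: ref 4 -> HIT, frames=[4,2] (faults so far: 2)
  step 6: ref 5 -> FAULT, evict 2, frames=[4,5] (faults so far: 3)
  step 7: ref 5 -> HIT, frames=[4,5] (faults so far: 3)
  step 8: ref 4 -> HIT, frames=[4,5] (faults so far: 3)
  step 9: ref 4 -> HIT, frames=[4,5] (faults so far: 3)
  step 10: ref 4 -> HIT, frames=[4,5] (faults so far: 3)
  step 11: ref 4 -> HIT, frames=[4,5] (faults so far: 3)
  step 12: ref 2 -> FAULT, evict 5, frames=[4,2] (faults so far: 4)
  step 13: ref 7 -> FAULT, evict 2, frames=[4,7] (faults so far: 5)
  step 14: ref 4 -> HIT, frames=[4,7] (faults so far: 5)
  step 15: ref 1 -> FAULT, evict 4, frames=[1,7] (faults so far: 6)
  Optimal total faults: 6

Answer: 8 7 6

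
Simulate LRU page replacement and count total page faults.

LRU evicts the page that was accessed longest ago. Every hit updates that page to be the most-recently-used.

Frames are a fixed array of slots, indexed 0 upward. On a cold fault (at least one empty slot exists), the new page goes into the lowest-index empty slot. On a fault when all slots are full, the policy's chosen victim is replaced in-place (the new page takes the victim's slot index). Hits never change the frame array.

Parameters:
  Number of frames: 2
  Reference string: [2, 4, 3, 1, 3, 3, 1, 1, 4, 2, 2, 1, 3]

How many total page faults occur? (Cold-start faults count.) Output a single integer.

Answer: 8

Derivation:
Step 0: ref 2 → FAULT, frames=[2,-]
Step 1: ref 4 → FAULT, frames=[2,4]
Step 2: ref 3 → FAULT (evict 2), frames=[3,4]
Step 3: ref 1 → FAULT (evict 4), frames=[3,1]
Step 4: ref 3 → HIT, frames=[3,1]
Step 5: ref 3 → HIT, frames=[3,1]
Step 6: ref 1 → HIT, frames=[3,1]
Step 7: ref 1 → HIT, frames=[3,1]
Step 8: ref 4 → FAULT (evict 3), frames=[4,1]
Step 9: ref 2 → FAULT (evict 1), frames=[4,2]
Step 10: ref 2 → HIT, frames=[4,2]
Step 11: ref 1 → FAULT (evict 4), frames=[1,2]
Step 12: ref 3 → FAULT (evict 2), frames=[1,3]
Total faults: 8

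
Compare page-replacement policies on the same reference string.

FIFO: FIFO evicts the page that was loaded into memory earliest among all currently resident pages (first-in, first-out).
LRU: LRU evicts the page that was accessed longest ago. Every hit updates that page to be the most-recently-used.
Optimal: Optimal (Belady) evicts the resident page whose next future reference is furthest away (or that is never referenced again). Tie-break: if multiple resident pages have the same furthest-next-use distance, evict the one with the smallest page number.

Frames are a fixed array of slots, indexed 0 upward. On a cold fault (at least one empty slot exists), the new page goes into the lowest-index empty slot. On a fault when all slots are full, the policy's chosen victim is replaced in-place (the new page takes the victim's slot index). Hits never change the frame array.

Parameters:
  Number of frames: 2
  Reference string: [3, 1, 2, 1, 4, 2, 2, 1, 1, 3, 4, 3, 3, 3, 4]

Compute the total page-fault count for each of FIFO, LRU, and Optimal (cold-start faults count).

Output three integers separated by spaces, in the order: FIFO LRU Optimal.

--- FIFO ---
  step 0: ref 3 -> FAULT, frames=[3,-] (faults so far: 1)
  step 1: ref 1 -> FAULT, frames=[3,1] (faults so far: 2)
  step 2: ref 2 -> FAULT, evict 3, frames=[2,1] (faults so far: 3)
  step 3: ref 1 -> HIT, frames=[2,1] (faults so far: 3)
  step 4: ref 4 -> FAULT, evict 1, frames=[2,4] (faults so far: 4)
  step 5: ref 2 -> HIT, frames=[2,4] (faults so far: 4)
  step 6: ref 2 -> HIT, frames=[2,4] (faults so far: 4)
  step 7: ref 1 -> FAULT, evict 2, frames=[1,4] (faults so far: 5)
  step 8: ref 1 -> HIT, frames=[1,4] (faults so far: 5)
  step 9: ref 3 -> FAULT, evict 4, frames=[1,3] (faults so far: 6)
  step 10: ref 4 -> FAULT, evict 1, frames=[4,3] (faults so far: 7)
  step 11: ref 3 -> HIT, frames=[4,3] (faults so far: 7)
  step 12: ref 3 -> HIT, frames=[4,3] (faults so far: 7)
  step 13: ref 3 -> HIT, frames=[4,3] (faults so far: 7)
  step 14: ref 4 -> HIT, frames=[4,3] (faults so far: 7)
  FIFO total faults: 7
--- LRU ---
  step 0: ref 3 -> FAULT, frames=[3,-] (faults so far: 1)
  step 1: ref 1 -> FAULT, frames=[3,1] (faults so far: 2)
  step 2: ref 2 -> FAULT, evict 3, frames=[2,1] (faults so far: 3)
  step 3: ref 1 -> HIT, frames=[2,1] (faults so far: 3)
  step 4: ref 4 -> FAULT, evict 2, frames=[4,1] (faults so far: 4)
  step 5: ref 2 -> FAULT, evict 1, frames=[4,2] (faults so far: 5)
  step 6: ref 2 -> HIT, frames=[4,2] (faults so far: 5)
  step 7: ref 1 -> FAULT, evict 4, frames=[1,2] (faults so far: 6)
  step 8: ref 1 -> HIT, frames=[1,2] (faults so far: 6)
  step 9: ref 3 -> FAULT, evict 2, frames=[1,3] (faults so far: 7)
  step 10: ref 4 -> FAULT, evict 1, frames=[4,3] (faults so far: 8)
  step 11: ref 3 -> HIT, frames=[4,3] (faults so far: 8)
  step 12: ref 3 -> HIT, frames=[4,3] (faults so far: 8)
  step 13: ref 3 -> HIT, frames=[4,3] (faults so far: 8)
  step 14: ref 4 -> HIT, frames=[4,3] (faults so far: 8)
  LRU total faults: 8
--- Optimal ---
  step 0: ref 3 -> FAULT, frames=[3,-] (faults so far: 1)
  step 1: ref 1 -> FAULT, frames=[3,1] (faults so far: 2)
  step 2: ref 2 -> FAULT, evict 3, frames=[2,1] (faults so far: 3)
  step 3: ref 1 -> HIT, frames=[2,1] (faults so far: 3)
  step 4: ref 4 -> FAULT, evict 1, frames=[2,4] (faults so far: 4)
  step 5: ref 2 -> HIT, frames=[2,4] (faults so far: 4)
  step 6: ref 2 -> HIT, frames=[2,4] (faults so far: 4)
  step 7: ref 1 -> FAULT, evict 2, frames=[1,4] (faults so far: 5)
  step 8: ref 1 -> HIT, frames=[1,4] (faults so far: 5)
  step 9: ref 3 -> FAULT, evict 1, frames=[3,4] (faults so far: 6)
  step 10: ref 4 -> HIT, frames=[3,4] (faults so far: 6)
  step 11: ref 3 -> HIT, frames=[3,4] (faults so far: 6)
  step 12: ref 3 -> HIT, frames=[3,4] (faults so far: 6)
  step 13: ref 3 -> HIT, frames=[3,4] (faults so far: 6)
  step 14: ref 4 -> HIT, frames=[3,4] (faults so far: 6)
  Optimal total faults: 6

Answer: 7 8 6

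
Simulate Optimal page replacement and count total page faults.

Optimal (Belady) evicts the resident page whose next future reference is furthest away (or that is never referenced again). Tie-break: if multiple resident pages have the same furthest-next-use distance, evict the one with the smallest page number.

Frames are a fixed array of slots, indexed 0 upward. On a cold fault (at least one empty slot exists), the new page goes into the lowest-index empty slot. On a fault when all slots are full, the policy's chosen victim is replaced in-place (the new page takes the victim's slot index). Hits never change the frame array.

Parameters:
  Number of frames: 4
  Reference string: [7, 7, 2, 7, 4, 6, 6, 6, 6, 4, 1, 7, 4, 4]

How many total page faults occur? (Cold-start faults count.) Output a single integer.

Answer: 5

Derivation:
Step 0: ref 7 → FAULT, frames=[7,-,-,-]
Step 1: ref 7 → HIT, frames=[7,-,-,-]
Step 2: ref 2 → FAULT, frames=[7,2,-,-]
Step 3: ref 7 → HIT, frames=[7,2,-,-]
Step 4: ref 4 → FAULT, frames=[7,2,4,-]
Step 5: ref 6 → FAULT, frames=[7,2,4,6]
Step 6: ref 6 → HIT, frames=[7,2,4,6]
Step 7: ref 6 → HIT, frames=[7,2,4,6]
Step 8: ref 6 → HIT, frames=[7,2,4,6]
Step 9: ref 4 → HIT, frames=[7,2,4,6]
Step 10: ref 1 → FAULT (evict 2), frames=[7,1,4,6]
Step 11: ref 7 → HIT, frames=[7,1,4,6]
Step 12: ref 4 → HIT, frames=[7,1,4,6]
Step 13: ref 4 → HIT, frames=[7,1,4,6]
Total faults: 5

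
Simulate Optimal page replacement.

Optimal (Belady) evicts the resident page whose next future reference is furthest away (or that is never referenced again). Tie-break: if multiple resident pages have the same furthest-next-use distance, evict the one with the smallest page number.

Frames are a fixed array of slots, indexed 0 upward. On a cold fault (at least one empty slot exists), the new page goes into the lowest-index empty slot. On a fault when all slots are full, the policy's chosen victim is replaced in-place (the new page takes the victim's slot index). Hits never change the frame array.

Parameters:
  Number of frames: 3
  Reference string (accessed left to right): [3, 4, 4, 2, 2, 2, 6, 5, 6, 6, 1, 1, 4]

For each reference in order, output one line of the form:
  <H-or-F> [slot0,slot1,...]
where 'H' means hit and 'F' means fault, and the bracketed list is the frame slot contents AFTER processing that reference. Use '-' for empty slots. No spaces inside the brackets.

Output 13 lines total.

F [3,-,-]
F [3,4,-]
H [3,4,-]
F [3,4,2]
H [3,4,2]
H [3,4,2]
F [3,4,6]
F [5,4,6]
H [5,4,6]
H [5,4,6]
F [1,4,6]
H [1,4,6]
H [1,4,6]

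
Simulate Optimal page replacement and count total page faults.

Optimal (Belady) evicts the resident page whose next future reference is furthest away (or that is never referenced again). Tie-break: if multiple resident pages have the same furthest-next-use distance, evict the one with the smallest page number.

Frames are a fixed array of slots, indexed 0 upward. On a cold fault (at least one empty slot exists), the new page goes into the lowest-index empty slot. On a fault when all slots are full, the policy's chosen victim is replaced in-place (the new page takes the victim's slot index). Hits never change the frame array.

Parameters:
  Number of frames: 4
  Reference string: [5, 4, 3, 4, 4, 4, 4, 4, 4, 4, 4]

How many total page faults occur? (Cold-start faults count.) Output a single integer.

Step 0: ref 5 → FAULT, frames=[5,-,-,-]
Step 1: ref 4 → FAULT, frames=[5,4,-,-]
Step 2: ref 3 → FAULT, frames=[5,4,3,-]
Step 3: ref 4 → HIT, frames=[5,4,3,-]
Step 4: ref 4 → HIT, frames=[5,4,3,-]
Step 5: ref 4 → HIT, frames=[5,4,3,-]
Step 6: ref 4 → HIT, frames=[5,4,3,-]
Step 7: ref 4 → HIT, frames=[5,4,3,-]
Step 8: ref 4 → HIT, frames=[5,4,3,-]
Step 9: ref 4 → HIT, frames=[5,4,3,-]
Step 10: ref 4 → HIT, frames=[5,4,3,-]
Total faults: 3

Answer: 3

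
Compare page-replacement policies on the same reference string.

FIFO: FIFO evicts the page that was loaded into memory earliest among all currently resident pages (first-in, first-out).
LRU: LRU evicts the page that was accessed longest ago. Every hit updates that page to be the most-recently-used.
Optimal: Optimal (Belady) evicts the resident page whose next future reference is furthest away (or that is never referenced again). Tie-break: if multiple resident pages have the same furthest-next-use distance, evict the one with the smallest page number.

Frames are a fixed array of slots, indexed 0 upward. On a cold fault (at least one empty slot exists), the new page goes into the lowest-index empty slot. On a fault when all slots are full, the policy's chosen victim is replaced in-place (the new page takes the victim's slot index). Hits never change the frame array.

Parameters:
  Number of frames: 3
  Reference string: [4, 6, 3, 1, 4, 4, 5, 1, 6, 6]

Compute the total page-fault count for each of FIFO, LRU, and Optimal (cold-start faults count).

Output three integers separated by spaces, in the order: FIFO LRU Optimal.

--- FIFO ---
  step 0: ref 4 -> FAULT, frames=[4,-,-] (faults so far: 1)
  step 1: ref 6 -> FAULT, frames=[4,6,-] (faults so far: 2)
  step 2: ref 3 -> FAULT, frames=[4,6,3] (faults so far: 3)
  step 3: ref 1 -> FAULT, evict 4, frames=[1,6,3] (faults so far: 4)
  step 4: ref 4 -> FAULT, evict 6, frames=[1,4,3] (faults so far: 5)
  step 5: ref 4 -> HIT, frames=[1,4,3] (faults so far: 5)
  step 6: ref 5 -> FAULT, evict 3, frames=[1,4,5] (faults so far: 6)
  step 7: ref 1 -> HIT, frames=[1,4,5] (faults so far: 6)
  step 8: ref 6 -> FAULT, evict 1, frames=[6,4,5] (faults so far: 7)
  step 9: ref 6 -> HIT, frames=[6,4,5] (faults so far: 7)
  FIFO total faults: 7
--- LRU ---
  step 0: ref 4 -> FAULT, frames=[4,-,-] (faults so far: 1)
  step 1: ref 6 -> FAULT, frames=[4,6,-] (faults so far: 2)
  step 2: ref 3 -> FAULT, frames=[4,6,3] (faults so far: 3)
  step 3: ref 1 -> FAULT, evict 4, frames=[1,6,3] (faults so far: 4)
  step 4: ref 4 -> FAULT, evict 6, frames=[1,4,3] (faults so far: 5)
  step 5: ref 4 -> HIT, frames=[1,4,3] (faults so far: 5)
  step 6: ref 5 -> FAULT, evict 3, frames=[1,4,5] (faults so far: 6)
  step 7: ref 1 -> HIT, frames=[1,4,5] (faults so far: 6)
  step 8: ref 6 -> FAULT, evict 4, frames=[1,6,5] (faults so far: 7)
  step 9: ref 6 -> HIT, frames=[1,6,5] (faults so far: 7)
  LRU total faults: 7
--- Optimal ---
  step 0: ref 4 -> FAULT, frames=[4,-,-] (faults so far: 1)
  step 1: ref 6 -> FAULT, frames=[4,6,-] (faults so far: 2)
  step 2: ref 3 -> FAULT, frames=[4,6,3] (faults so far: 3)
  step 3: ref 1 -> FAULT, evict 3, frames=[4,6,1] (faults so far: 4)
  step 4: ref 4 -> HIT, frames=[4,6,1] (faults so far: 4)
  step 5: ref 4 -> HIT, frames=[4,6,1] (faults so far: 4)
  step 6: ref 5 -> FAULT, evict 4, frames=[5,6,1] (faults so far: 5)
  step 7: ref 1 -> HIT, frames=[5,6,1] (faults so far: 5)
  step 8: ref 6 -> HIT, frames=[5,6,1] (faults so far: 5)
  step 9: ref 6 -> HIT, frames=[5,6,1] (faults so far: 5)
  Optimal total faults: 5

Answer: 7 7 5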